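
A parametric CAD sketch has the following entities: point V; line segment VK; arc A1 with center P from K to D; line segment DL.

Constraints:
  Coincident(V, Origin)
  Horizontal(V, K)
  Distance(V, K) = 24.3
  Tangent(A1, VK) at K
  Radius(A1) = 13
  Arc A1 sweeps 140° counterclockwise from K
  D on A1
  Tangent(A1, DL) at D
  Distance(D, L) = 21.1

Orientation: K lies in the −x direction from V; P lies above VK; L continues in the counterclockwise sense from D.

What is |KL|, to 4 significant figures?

37.35

V is at the origin; VK is horizontal with |VK| = 24.3 and K on the −x side, so K = (-24.30, 0.000). Tangency of A1 to VK means the radius PK is perpendicular to VK, so P = K + (0, 13) = (-24.30, 13.00). On A1, K sits at bearing -90° from P; a 140° counterclockwise sweep puts D at bearing 50°, so D = P + 13.0·(cos 50°, sin 50°) = (-15.94, 22.96). The tangent condition forces PD to be normal to DL, so DL runs along (−sin 50°, cos 50°); with |DL| = 21.1, L = (-32.11, 36.52). Then |KL| = |L − K| = 37.35.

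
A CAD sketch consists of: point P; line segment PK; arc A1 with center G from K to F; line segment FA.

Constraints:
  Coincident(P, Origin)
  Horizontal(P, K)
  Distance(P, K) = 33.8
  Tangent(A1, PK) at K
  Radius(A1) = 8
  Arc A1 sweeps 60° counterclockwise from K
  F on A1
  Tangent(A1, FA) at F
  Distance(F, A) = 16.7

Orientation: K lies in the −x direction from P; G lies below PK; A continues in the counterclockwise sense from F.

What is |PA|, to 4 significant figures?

52.44

P is at the origin; PK is horizontal with |PK| = 33.8 and K on the −x side, so K = (-33.80, 0.000). The tangent condition forces GK to be normal to PK, so G = K + (0, -8) = (-33.80, -8.000). On A1, K sits at bearing 90° from G; a 60° counterclockwise sweep puts F at bearing 150°, so F = G + 8.0·(cos 150°, sin 150°) = (-40.73, -4.000). Since A1 is tangent to FA there, GF ⟂ FA, so FA runs along (−sin 150°, cos 150°); with |FA| = 16.7, A = (-49.08, -18.46). Then |PA| = |A − P| = 52.44.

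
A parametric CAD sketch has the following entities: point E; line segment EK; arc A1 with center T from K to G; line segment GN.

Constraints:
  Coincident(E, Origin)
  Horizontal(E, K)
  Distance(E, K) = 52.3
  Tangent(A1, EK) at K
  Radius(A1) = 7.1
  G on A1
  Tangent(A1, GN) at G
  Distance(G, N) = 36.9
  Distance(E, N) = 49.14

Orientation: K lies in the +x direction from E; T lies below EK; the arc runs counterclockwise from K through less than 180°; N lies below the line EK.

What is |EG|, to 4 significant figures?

45.99

E is at the origin; EK is horizontal with |EK| = 52.3 and K on the +x side, so K = (52.30, 0.000). Since A1 is tangent to EK there, TK ⟂ EK, so T = K + (0, -7.1) = (52.30, -7.100). Since TG ⟂ GN (tangency), |TN| = √(7.1² + 36.9²) = 37.58 regardless of where G sits on A1. So N lies on both circle(E, 49.14) and circle(T, 37.58); the below-EK intersection is N = (31.05, -38.09). G is the foot of the tangent from N: G = (45.79, -4.263).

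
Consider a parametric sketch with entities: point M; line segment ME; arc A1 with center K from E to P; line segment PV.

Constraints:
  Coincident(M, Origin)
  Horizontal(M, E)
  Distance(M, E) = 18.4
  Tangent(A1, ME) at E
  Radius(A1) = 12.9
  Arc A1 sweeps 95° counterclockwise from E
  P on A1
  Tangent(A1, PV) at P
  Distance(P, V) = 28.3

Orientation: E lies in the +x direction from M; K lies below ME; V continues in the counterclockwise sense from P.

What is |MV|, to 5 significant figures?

42.971

M is at the origin; ME is horizontal with |ME| = 18.4 and E on the +x side, so E = (18.400, 0.0000). A1 meets ME tangentially, so KE is at right angles to ME, so K = E + (0, -12.9) = (18.400, -12.900). On A1, E sits at bearing 90° from K; a 95° counterclockwise sweep puts P at bearing 185°, so P = K + 12.9·(cos 185°, sin 185°) = (5.5491, -14.024). The tangent condition forces KP to be normal to PV, so PV runs along (−sin 185°, cos 185°); with |PV| = 28.3, V = (8.0156, -42.217). Then |MV| = |V − M| = 42.971.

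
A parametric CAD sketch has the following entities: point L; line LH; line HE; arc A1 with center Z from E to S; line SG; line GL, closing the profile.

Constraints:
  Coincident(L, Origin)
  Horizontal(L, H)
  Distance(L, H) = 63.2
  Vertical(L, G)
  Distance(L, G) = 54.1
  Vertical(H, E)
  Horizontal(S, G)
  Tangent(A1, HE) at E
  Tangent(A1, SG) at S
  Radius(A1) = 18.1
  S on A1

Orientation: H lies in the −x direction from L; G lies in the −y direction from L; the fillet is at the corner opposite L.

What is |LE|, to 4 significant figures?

72.73

L is at the origin; LH is horizontal with |LH| = 63.2 and H on the −x side, so H = (-63.20, 0.000). LG is vertical with |LG| = 54.1 and G on the −y side, so G = (0.000, -54.10). The virtual corner opposite L is at (-63.20, -54.10). Since A1 is tangent to HE there, ZE ⟂ HE and tangency of A1 to SG means the radius ZS is perpendicular to SG, with radius 18.1, so the center Z sits 18.1 in from both sides at Z = (-45.10, -36.00). That places the tangent points at E = (-63.20, -36.00) on HE and S = (-45.10, -54.10) on SG. Then |LE| = |E − L| = 72.73.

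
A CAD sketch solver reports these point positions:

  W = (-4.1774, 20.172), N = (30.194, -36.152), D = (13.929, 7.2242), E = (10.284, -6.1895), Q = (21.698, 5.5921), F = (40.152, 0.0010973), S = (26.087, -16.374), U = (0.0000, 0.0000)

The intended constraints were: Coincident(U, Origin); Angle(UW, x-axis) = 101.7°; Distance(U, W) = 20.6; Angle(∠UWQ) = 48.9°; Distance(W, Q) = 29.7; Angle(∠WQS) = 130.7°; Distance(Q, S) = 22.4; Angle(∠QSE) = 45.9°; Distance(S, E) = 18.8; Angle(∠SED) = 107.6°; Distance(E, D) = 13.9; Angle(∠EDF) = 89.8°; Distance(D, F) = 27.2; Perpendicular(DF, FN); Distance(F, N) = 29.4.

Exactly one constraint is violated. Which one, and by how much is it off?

Distance(F, N) = 29.4 — off by 8.10.

U = (0.00, 0.00) ✓; UW at 101.7° ✓; |UW| = 20.60 ✓; ∠UWQ = 48.90° ✓; |WQ| = 29.70 ✓; ∠WQS = 130.7° ✓; |QS| = 22.40 ✓; ∠QSE = 45.90° ✓; |SE| = 18.80 ✓; ∠SED = 107.6° ✓; |ED| = 13.90 ✓; ∠EDF = 89.80° ✓; |DF| = 27.20 ✓; ∠(DF, FN) = 90.00° ✓; |FN| = 37.50 ✗.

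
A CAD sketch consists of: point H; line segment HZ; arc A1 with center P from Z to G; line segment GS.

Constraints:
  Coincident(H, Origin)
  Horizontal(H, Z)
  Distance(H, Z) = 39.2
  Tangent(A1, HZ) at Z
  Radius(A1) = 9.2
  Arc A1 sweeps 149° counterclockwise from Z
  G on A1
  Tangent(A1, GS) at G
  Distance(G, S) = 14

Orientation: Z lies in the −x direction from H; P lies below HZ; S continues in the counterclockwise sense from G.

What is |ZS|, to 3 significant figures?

25.4

H is at the origin; HZ is horizontal with |HZ| = 39.2 and Z on the −x side, so Z = (-39.2, 0.00). Since A1 is tangent to HZ there, PZ ⟂ HZ, so P = Z + (0, -9.2) = (-39.2, -9.20). On A1, Z sits at bearing 90° from P; a 149° counterclockwise sweep puts G at bearing 239°, so G = P + 9.2·(cos 239°, sin 239°) = (-43.9, -17.1). The tangent condition forces PG to be normal to GS, so GS runs along (−sin 239°, cos 239°); with |GS| = 14.0, S = (-31.9, -24.3). Then |ZS| = |S − Z| = 25.4.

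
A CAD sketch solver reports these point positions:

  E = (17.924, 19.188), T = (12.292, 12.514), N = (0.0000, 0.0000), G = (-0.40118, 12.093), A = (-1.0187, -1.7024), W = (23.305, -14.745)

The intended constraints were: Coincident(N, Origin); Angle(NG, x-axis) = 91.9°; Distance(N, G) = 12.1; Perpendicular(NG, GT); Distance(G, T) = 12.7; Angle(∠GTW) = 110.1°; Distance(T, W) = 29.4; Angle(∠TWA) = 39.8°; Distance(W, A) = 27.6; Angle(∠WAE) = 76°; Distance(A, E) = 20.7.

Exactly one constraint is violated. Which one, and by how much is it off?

Distance(A, E) = 20.7 — off by 7.50.

N = (0.00, 0.00) ✓; NG at 91.90° ✓; |NG| = 12.10 ✓; ∠(NG, GT) = 90.00° ✓; |GT| = 12.70 ✓; ∠GTW = 110.1° ✓; |TW| = 29.40 ✓; ∠TWA = 39.80° ✓; |WA| = 27.60 ✓; ∠WAE = 76.00° ✓; |AE| = 28.20 ✗.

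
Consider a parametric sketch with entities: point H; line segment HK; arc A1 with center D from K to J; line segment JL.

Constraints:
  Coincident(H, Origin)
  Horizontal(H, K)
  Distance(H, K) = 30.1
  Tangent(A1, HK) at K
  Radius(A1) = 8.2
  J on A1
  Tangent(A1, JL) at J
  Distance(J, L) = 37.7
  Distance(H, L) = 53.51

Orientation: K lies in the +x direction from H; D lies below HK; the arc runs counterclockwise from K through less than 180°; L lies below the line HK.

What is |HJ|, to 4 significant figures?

23.78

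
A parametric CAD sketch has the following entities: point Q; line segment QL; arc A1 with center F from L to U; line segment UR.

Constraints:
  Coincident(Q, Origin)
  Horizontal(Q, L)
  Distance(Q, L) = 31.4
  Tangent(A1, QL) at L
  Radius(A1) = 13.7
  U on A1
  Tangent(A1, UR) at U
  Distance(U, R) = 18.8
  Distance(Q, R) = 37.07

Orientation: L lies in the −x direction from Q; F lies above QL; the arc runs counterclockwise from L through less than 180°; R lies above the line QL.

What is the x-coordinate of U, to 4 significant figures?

-17.70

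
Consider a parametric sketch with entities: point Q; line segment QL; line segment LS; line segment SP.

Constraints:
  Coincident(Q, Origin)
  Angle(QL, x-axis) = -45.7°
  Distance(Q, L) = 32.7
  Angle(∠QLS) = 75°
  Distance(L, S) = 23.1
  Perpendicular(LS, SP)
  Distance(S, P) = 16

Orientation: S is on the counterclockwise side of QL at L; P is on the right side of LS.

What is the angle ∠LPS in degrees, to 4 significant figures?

55.29°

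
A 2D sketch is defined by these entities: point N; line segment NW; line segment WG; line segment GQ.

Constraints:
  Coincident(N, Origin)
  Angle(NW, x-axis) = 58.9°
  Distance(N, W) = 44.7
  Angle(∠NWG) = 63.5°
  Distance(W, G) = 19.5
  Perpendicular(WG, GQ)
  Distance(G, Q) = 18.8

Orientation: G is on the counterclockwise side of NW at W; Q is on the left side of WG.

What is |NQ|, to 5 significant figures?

21.208

N is at the origin; NW runs at 58.9° with length 44.7, so W = 44.7·(cos 58.9°, sin 58.9°) = (23.089, 38.275). ∠NWG = 63.5°, so WG runs at 58.9° + (180° − 63.5°) = 175.40° from the x-axis; with |WG| = 19.5, G = W + 19.5·(cos 175.40°, sin 175.40°) = (3.6519, 39.839). WG is perpendicular to GQ; with |GQ| = 18.8 on the left of WG, Q = G + 18.8·(-0.080199, -0.99678) = (2.1441, 21.100). Then |NQ| = |Q − N| = 21.208.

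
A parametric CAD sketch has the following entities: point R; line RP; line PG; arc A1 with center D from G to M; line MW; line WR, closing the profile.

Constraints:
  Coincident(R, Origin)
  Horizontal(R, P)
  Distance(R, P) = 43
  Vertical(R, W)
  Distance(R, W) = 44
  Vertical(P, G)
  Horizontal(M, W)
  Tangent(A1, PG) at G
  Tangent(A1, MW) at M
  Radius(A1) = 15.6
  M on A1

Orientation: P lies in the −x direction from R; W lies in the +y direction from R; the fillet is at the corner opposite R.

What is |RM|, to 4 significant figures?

51.83

R is at the origin; RP is horizontal with |RP| = 43.0 and P on the −x side, so P = (-43.00, 0.000). R and W share the same x with |RW| = 44.0 and W on the +y side, so W = (0.000, 44.00). The virtual corner opposite R is at (-43.00, 44.00). Since A1 is tangent to PG there, DG ⟂ PG and the tangent condition forces DM to be normal to MW, with radius 15.6, so the center D sits 15.6 in from both sides at D = (-27.40, 28.40). That places the tangent points at G = (-43.00, 28.40) on PG and M = (-27.40, 44.00) on MW. Then |RM| = |M − R| = 51.83.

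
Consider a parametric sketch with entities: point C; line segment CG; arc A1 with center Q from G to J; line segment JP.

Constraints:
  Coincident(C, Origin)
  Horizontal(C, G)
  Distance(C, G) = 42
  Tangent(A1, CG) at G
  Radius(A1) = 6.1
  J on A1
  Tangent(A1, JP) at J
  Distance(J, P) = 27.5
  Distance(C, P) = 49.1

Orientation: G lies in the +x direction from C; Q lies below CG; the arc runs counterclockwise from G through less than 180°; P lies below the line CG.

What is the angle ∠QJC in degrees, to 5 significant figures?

170.55°

C is at the origin; CG is horizontal with |CG| = 42.0 and G on the +x side, so G = (42.000, 0.0000). A1 meets CG tangentially, so QG is at right angles to CG, so Q = G + (0, -6.1) = (42.000, -6.1000). Since QJ ⟂ JP (tangency), |QP| = √(6.1² + 27.5²) = 28.168 regardless of where J sits on A1. So P lies on both circle(C, 49.1) and circle(Q, 28.168); the below-CG intersection is P = (35.820, -33.582). J is the foot of the tangent from P: J = (35.900, -6.0822).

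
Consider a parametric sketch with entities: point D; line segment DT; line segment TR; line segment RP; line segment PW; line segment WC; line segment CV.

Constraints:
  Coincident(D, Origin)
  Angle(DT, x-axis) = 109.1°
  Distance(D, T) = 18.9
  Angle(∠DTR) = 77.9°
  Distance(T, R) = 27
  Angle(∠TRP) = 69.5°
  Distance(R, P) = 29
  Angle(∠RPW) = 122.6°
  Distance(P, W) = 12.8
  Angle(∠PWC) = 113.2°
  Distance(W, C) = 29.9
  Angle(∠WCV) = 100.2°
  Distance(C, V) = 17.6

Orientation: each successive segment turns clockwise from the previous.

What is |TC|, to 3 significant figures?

14.0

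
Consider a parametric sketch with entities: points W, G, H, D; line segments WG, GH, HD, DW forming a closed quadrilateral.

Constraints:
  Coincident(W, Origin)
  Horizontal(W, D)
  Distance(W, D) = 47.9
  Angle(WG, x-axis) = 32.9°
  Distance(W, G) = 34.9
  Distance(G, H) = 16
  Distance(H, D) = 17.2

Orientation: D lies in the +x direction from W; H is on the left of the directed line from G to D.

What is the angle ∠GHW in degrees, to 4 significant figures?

27.69°

W is at the origin; WD is horizontal with |WD| = 47.9 and D in +x, so D = (47.9, 0). WG runs at 32.9° with |WG| = 34.9, so G = (29.30, 18.96). H is determined by |GH| = 16.0 and |HD| = 17.2 together: it lies at the intersection of circle(G, 16.0) and circle(D, 17.2). With |GD| = 26.56, the foot of the radical line on GD is 12.53 from G and the perpendicular offset is √(16.0² − 12.53²) = 9.953. Taking the left-of-GD solution: H = (45.18, 16.98).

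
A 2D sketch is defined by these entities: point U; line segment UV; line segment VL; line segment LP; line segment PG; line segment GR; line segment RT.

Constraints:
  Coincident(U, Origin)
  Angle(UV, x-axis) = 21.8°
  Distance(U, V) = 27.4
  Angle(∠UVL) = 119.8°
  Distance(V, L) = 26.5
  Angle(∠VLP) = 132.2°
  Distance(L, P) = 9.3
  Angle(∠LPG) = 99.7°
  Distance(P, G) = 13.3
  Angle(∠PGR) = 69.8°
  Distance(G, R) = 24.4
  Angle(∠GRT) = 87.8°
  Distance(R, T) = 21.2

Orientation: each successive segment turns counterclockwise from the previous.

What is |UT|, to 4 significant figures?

57.73

U is at the origin; UV runs at 21.8° with length 27.4, so V = (25.44, 10.18). ∠UVL = 119.8° gives VL at 82.00° from the x-axis; with |VL| = 26.5, L = (29.13, 36.42). ∠VLP = 132.2° gives LP at 129.8° from the x-axis; with |LP| = 9.3, P = (23.18, 43.56). ∠LPG = 99.7° gives PG at -149.9° from the x-axis; with |PG| = 13.3, G = (11.67, 36.89). ∠PGR = 69.8° gives GR at -39.70° from the x-axis; with |GR| = 24.4, R = (30.44, 21.31). ∠GRT = 87.8° gives RT at 52.50° from the x-axis; with |RT| = 21.2, T = (43.35, 38.13). Then |UT| = |T − U| = 57.73.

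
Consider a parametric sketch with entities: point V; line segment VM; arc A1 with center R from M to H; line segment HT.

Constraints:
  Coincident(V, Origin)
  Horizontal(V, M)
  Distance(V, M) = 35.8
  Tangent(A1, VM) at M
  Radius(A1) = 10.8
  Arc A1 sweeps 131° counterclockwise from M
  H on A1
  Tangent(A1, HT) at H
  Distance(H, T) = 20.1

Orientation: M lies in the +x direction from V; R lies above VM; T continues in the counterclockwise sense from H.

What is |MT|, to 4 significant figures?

33.44

On A1, M sits at bearing -90° from R; a 131° counterclockwise sweep puts H at bearing 41°, so H = R + 10.8·(cos 41°, sin 41°) = (43.95, 17.89). A1 meets HT tangentially, so RH is at right angles to HT, so HT runs along (−sin 41°, cos 41°); with |HT| = 20.1, T = (30.76, 33.06). Then |MT| = |T − M| = 33.44.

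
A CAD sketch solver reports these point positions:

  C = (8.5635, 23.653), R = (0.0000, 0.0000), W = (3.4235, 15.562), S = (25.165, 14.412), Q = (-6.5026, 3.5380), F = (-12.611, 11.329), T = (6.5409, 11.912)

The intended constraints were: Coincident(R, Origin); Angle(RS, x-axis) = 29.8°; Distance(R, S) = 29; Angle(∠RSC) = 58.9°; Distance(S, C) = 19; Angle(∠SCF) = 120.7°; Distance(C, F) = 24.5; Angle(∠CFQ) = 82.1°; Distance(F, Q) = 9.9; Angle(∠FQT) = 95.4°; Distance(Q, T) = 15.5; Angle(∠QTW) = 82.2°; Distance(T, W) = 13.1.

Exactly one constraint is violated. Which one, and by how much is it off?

Distance(T, W) = 13.1 — off by 8.30.

R = (0.00, 0.00) ✓; RS at 29.80° ✓; |RS| = 29.00 ✓; ∠RSC = 58.90° ✓; |SC| = 19.00 ✓; ∠SCF = 120.7° ✓; |CF| = 24.50 ✓; ∠CFQ = 82.10° ✓; |FQ| = 9.900 ✓; ∠FQT = 95.40° ✓; |QT| = 15.50 ✓; ∠QTW = 82.20° ✓; |TW| = 4.800 ✗.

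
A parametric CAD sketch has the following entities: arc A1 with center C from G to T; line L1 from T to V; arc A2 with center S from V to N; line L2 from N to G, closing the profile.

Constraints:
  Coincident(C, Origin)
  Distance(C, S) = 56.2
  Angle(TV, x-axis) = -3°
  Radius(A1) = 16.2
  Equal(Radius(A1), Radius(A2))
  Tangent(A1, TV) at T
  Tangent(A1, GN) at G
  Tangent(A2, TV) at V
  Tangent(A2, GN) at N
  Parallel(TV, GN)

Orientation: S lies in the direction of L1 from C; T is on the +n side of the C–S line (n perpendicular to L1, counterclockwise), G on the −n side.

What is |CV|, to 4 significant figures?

58.49

The slot axis is L1's direction at -3.0°, so u = (cos -3.0°, sin -3.0°) = (0.9986, -0.05234) and n = (−sin -3.0°, cos -3.0°) = (0.05234, 0.9986). C is at the origin and S lies 56.2 along u from C, so S = 56.2·u = (56.12, -2.941). Tangency of A1 to both parallel lines with radius 16.2 puts T and G at C ± 16.2·n: T = (0.8478, 16.18), G = (-0.8478, -16.18). Equal radii place V and N the same way about S: V = S + 16.2·n = (56.97, 13.24), N = S − 16.2·n = (55.28, -19.12). Then |CV| = |V − C| = 58.49.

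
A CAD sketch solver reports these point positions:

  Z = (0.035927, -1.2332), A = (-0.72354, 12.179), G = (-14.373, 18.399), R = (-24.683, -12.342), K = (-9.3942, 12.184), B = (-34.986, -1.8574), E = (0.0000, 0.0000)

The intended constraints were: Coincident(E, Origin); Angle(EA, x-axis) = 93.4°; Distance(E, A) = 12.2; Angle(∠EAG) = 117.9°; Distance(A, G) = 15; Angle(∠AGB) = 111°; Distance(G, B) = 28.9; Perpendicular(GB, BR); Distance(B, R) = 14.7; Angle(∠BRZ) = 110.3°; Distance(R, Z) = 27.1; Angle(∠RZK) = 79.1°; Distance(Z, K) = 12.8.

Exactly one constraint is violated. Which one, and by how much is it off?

Distance(Z, K) = 12.8 — off by 3.60.

E = (0.00, 0.00) ✓; EA at 93.40° ✓; |EA| = 12.20 ✓; ∠EAG = 117.9° ✓; |AG| = 15.00 ✓; ∠AGB = 111.0° ✓; |GB| = 28.90 ✓; ∠(GB, BR) = 90.00° ✓; |BR| = 14.70 ✓; ∠BRZ = 110.3° ✓; |RZ| = 27.10 ✓; ∠RZK = 79.10° ✓; |ZK| = 16.40 ✗.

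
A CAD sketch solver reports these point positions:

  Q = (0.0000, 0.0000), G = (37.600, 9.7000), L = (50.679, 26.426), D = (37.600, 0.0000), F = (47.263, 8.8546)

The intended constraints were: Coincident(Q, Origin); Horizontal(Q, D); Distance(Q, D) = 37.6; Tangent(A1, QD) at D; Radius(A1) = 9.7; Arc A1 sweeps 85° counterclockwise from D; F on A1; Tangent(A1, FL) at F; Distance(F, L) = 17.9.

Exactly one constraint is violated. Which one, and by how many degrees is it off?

Tangent(A1, FL) at F — off by 6.00°.

Q = (0.00, 0.00) ✓; Q.y = 0.00, D.y = 0.00 ✓; |QD| = 37.60 ✓; ∠(GD, DQ) = 90.00° ✓; |GD| = 9.700 ✓; bearing(G→F) − bearing(G→D) = 85.00° ✓; |GF| = 9.700 ✓; ∠(GF, FL) = 96.00° ✗; |FL| = 17.90 ✓.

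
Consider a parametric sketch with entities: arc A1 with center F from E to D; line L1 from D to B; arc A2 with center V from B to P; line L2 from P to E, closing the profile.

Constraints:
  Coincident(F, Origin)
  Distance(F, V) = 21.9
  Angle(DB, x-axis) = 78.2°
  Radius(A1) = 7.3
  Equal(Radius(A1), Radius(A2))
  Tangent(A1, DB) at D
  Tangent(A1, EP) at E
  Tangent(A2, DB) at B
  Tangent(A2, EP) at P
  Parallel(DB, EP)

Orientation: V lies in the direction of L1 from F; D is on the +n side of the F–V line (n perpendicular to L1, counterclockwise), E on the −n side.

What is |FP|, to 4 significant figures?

23.08

The slot axis is L1's direction at 78.2°, so u = (cos 78.2°, sin 78.2°) = (0.2045, 0.9789) and n = (−sin 78.2°, cos 78.2°) = (-0.9789, 0.2045). F is at the origin and V lies 21.9 along u from F, so V = 21.9·u = (4.478, 21.44). Tangency of A1 to both parallel lines with radius 7.3 puts D and E at F ± 7.3·n: D = (-7.146, 1.493), E = (7.146, -1.493). Equal radii place B and P the same way about V: B = V + 7.3·n = (-2.667, 22.93), P = V − 7.3·n = (11.62, 19.94). Then |FP| = |P − F| = 23.08.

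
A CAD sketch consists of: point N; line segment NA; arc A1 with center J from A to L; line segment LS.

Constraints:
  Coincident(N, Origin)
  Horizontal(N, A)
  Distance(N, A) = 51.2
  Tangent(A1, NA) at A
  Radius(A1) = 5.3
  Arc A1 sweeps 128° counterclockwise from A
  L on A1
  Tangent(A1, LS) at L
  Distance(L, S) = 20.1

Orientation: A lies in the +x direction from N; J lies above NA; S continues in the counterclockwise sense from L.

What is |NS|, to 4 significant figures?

49.44

N is at the origin; N and A share the same y with |NA| = 51.2 and A on the +x side, so A = (51.20, 0.000). Tangency of A1 to NA means the radius JA is perpendicular to NA, so J = A + (0, 5.3) = (51.20, 5.300). On A1, A sits at bearing -90° from J; a 128° counterclockwise sweep puts L at bearing 38°, so L = J + 5.3·(cos 38°, sin 38°) = (55.38, 8.563). The tangent condition forces JL to be normal to LS, so LS runs along (−sin 38°, cos 38°); with |LS| = 20.1, S = (43.00, 24.40). Then |NS| = |S − N| = 49.44.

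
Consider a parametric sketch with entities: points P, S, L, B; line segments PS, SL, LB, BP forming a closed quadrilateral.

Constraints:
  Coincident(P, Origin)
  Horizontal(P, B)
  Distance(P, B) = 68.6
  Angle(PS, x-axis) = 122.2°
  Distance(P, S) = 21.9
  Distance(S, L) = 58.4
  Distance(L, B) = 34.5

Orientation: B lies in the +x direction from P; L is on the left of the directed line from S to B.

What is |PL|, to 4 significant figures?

53.15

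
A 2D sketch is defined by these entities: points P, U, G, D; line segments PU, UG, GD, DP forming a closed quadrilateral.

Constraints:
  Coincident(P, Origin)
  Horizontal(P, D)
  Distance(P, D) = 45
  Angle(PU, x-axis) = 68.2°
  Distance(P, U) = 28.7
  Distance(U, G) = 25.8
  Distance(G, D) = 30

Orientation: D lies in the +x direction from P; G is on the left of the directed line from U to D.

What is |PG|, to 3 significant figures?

46.4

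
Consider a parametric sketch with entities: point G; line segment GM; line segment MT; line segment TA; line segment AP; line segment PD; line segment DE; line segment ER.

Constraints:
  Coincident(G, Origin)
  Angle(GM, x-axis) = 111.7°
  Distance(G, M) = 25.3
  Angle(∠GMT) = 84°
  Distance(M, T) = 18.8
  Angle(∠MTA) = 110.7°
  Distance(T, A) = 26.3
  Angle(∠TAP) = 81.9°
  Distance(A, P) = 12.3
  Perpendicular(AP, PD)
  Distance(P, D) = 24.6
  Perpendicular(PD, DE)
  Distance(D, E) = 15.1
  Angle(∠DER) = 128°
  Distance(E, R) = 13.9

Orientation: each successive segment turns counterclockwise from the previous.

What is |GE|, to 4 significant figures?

33.98

G is at the origin; GM runs at 111.7° with length 25.3, so M = (-9.355, 23.51). ∠GMT = 84.0° gives MT at -152.3° from the x-axis; with |MT| = 18.8, T = (-26.00, 14.77). ∠MTA = 110.7° gives TA at -83.00° from the x-axis; with |TA| = 26.3, A = (-22.79, -11.34). ∠TAP = 81.9° gives AP at 15.10° from the x-axis; with |AP| = 12.3, P = (-10.92, -8.132). AP ⟂ PD, so PD runs at 105.1°; with |PD| = 24.6, D = (-17.33, 15.62). PD ⟂ DE, so DE runs at -164.9°; with |DE| = 15.1, E = (-31.91, 11.69). Then |GE| = |E − G| = 33.98.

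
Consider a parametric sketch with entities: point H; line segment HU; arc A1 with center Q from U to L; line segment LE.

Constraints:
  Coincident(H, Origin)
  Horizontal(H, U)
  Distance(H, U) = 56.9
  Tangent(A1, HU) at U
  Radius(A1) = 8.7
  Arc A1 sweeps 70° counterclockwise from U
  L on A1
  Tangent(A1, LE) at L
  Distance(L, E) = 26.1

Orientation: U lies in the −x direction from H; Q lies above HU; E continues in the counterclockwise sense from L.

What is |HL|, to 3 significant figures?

49.1

H is at the origin; HU is horizontal with |HU| = 56.9 and U on the −x side, so U = (-56.9, 0.00). A1 meets HU tangentially, so QU is at right angles to HU, so Q = U + (0, 8.7) = (-56.9, 8.70). On A1, U sits at bearing -90° from Q; a 70° counterclockwise sweep puts L at bearing -20°, so L = Q + 8.7·(cos -20°, sin -20°) = (-48.7, 5.72). Then |HL| = |L − H| = 49.1.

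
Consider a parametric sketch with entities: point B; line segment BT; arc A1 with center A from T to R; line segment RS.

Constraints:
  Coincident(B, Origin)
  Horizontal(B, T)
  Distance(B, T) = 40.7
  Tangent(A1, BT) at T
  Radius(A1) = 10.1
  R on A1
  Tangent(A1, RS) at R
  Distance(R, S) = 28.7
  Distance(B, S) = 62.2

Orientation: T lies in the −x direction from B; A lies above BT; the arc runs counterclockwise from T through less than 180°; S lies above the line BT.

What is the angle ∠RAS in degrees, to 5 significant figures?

70.612°

Checks: |AT| = 10.10 ✓; |AR| = 10.10 ✓; ∠(AR, RS) = 90.00° ✓; |RS| = 28.70 ✓; |BS| = 62.20 ✓.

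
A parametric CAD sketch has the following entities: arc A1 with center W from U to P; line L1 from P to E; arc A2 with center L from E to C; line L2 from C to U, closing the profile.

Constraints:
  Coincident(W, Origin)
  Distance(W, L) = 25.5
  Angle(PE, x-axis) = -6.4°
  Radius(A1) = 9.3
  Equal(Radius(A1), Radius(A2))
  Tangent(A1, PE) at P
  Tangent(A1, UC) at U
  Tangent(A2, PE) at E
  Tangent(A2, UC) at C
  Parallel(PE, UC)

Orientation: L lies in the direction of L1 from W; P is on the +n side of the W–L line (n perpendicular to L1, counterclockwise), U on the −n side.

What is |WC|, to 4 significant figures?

27.14

The slot axis is L1's direction at -6.4°, so u = (cos -6.4°, sin -6.4°) = (0.9938, -0.1115) and n = (−sin -6.4°, cos -6.4°) = (0.1115, 0.9938). W is at the origin and L lies 25.5 along u from W, so L = 25.5·u = (25.34, -2.842). Tangency of A1 to both parallel lines with radius 9.3 puts P and U at W ± 9.3·n: P = (1.037, 9.242), U = (-1.037, -9.242). Equal radii place E and C the same way about L: E = L + 9.3·n = (26.38, 6.400), C = L − 9.3·n = (24.30, -12.08). Then |WC| = |C − W| = 27.14.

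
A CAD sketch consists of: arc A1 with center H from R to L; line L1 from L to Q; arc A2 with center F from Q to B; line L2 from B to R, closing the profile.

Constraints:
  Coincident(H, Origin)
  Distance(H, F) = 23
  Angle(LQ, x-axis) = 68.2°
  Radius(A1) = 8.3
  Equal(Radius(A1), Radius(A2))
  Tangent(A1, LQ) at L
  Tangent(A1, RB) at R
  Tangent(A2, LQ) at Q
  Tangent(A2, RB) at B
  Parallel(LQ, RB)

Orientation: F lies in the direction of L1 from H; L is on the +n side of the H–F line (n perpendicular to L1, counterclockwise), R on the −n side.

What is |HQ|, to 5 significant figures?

24.452

Tangency of A1 to both parallel lines with radius 8.3 puts L and R at H ± 8.3·n: L = (-7.7064, 3.0824), R = (7.7064, -3.0824). Equal radii place Q and B the same way about F: Q = F + 8.3·n = (0.83503, 24.438), B = F − 8.3·n = (16.248, 18.273). Then |HQ| = |Q − H| = 24.452.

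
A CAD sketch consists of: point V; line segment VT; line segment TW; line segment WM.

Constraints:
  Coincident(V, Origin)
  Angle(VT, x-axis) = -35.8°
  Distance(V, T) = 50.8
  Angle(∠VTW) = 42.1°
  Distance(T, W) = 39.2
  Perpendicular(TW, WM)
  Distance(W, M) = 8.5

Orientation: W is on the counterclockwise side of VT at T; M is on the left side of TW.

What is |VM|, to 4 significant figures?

25.60

∠VTW = 42.1°, so TW runs at -35.8° + (180° − 42.1°) = 102.1° from the x-axis; with |TW| = 39.2, W = T + 39.2·(cos 102.1°, sin 102.1°) = (32.98, 8.613). TW is perpendicular to WM; with |WM| = 8.5 on the left of TW, M = W + 8.5·(-0.9778, -0.2096) = (24.67, 6.831). Then |VM| = |M − V| = 25.60.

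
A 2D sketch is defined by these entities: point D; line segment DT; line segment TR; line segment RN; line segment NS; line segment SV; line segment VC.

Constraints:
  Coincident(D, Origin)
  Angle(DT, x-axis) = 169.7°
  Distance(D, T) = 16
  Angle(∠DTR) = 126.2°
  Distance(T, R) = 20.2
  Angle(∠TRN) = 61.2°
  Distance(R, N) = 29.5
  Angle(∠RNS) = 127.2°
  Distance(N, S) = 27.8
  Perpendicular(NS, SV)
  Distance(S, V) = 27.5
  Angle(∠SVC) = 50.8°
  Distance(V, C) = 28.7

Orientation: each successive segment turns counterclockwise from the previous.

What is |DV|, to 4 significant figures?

19.05

∠RNS = 127.2° gives NS at 35.10° from the x-axis; with |NS| = 27.8, S = (20.45, -4.028). NS ⟂ SV, so SV runs at 125.1°; with |SV| = 27.5, V = (4.641, 18.47). Then |DV| = |V − D| = 19.05.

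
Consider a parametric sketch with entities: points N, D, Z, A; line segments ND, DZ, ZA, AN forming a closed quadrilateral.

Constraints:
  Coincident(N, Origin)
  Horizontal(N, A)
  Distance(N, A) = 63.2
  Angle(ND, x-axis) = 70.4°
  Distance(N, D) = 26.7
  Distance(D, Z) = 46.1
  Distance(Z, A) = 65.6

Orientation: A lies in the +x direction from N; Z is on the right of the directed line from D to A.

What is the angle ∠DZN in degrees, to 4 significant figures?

12.45°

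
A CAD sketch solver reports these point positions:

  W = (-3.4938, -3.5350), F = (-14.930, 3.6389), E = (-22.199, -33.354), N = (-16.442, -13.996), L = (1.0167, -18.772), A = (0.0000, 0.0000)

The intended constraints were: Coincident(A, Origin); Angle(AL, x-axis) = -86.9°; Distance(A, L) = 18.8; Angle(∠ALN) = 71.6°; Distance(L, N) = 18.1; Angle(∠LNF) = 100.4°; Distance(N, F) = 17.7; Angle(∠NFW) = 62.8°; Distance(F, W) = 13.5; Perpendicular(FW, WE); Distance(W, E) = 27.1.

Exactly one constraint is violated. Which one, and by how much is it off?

Distance(W, E) = 27.1 — off by 8.10.

A = (0.00, 0.00) ✓; AL at -86.90° ✓; |AL| = 18.80 ✓; ∠ALN = 71.60° ✓; |LN| = 18.10 ✓; ∠LNF = 100.4° ✓; |NF| = 17.70 ✓; ∠NFW = 62.80° ✓; |FW| = 13.50 ✓; ∠(FW, WE) = 90.00° ✓; |WE| = 35.20 ✗.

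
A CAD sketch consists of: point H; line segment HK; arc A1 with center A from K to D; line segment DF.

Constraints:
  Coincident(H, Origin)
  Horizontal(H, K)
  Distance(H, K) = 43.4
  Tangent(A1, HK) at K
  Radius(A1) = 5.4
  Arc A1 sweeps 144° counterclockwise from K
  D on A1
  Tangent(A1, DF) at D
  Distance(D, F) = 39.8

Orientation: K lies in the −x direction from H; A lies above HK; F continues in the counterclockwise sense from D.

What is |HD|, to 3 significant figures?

41.4

H is at the origin; HK is horizontal with |HK| = 43.4 and K on the −x side, so K = (-43.4, 0.00). Tangency of A1 to HK means the radius AK is perpendicular to HK, so A = K + (0, 5.4) = (-43.4, 5.40). On A1, K sits at bearing -90° from A; a 144° counterclockwise sweep puts D at bearing 54°, so D = A + 5.4·(cos 54°, sin 54°) = (-40.2, 9.77). Then |HD| = |D − H| = 41.4.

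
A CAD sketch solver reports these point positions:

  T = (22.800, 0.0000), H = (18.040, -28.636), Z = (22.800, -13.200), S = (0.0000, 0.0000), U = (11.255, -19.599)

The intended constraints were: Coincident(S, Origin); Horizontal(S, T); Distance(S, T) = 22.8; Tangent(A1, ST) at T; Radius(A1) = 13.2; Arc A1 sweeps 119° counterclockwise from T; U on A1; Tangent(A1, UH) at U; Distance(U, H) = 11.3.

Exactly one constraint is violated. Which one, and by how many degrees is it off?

Tangent(A1, UH) at U — off by 7.90°.

S = (0.00, 0.00) ✓; S.y = 0.00, T.y = 0.00 ✓; |ST| = 22.80 ✓; ∠(ZT, TS) = 90.00° ✓; |ZT| = 13.20 ✓; bearing(Z→U) − bearing(Z→T) = 119.0° ✓; |ZU| = 13.20 ✓; ∠(ZU, UH) = 82.10° ✗; |UH| = 11.30 ✓.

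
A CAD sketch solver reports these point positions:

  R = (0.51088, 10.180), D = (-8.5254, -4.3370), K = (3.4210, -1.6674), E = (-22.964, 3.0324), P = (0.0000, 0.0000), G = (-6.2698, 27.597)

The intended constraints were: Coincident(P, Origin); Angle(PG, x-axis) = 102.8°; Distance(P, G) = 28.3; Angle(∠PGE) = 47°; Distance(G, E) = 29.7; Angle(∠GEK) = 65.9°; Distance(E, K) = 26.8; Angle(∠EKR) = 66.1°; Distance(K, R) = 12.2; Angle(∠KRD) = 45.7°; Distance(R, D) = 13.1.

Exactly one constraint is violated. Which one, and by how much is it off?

Distance(R, D) = 13.1 — off by 4.00.

P = (0.00, 0.00) ✓; PG at 102.8° ✓; |PG| = 28.30 ✓; ∠PGE = 47.00° ✓; |GE| = 29.70 ✓; ∠GEK = 65.90° ✓; |EK| = 26.80 ✓; ∠EKR = 66.10° ✓; |KR| = 12.20 ✓; ∠KRD = 45.70° ✓; |RD| = 17.10 ✗.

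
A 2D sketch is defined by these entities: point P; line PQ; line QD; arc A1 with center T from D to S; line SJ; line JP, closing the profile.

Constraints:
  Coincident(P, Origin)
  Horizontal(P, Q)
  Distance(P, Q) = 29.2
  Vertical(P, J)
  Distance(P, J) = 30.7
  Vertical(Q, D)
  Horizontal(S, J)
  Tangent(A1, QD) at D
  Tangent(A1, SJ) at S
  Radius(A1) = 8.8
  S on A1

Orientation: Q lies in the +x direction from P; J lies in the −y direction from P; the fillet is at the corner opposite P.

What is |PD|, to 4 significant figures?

36.50

P is at the origin; P and Q share the same y with |PQ| = 29.2 and Q on the +x side, so Q = (29.20, 0.000). P and J share the same x with |PJ| = 30.7 and J on the −y side, so J = (0.000, -30.70). The virtual corner opposite P is at (29.20, -30.70). A1 meets QD tangentially, so TD is at right angles to QD and A1 meets SJ tangentially, so TS is at right angles to SJ, with radius 8.8, so the center T sits 8.8 in from both sides at T = (20.40, -21.90). That places the tangent points at D = (29.20, -21.90) on QD and S = (20.40, -30.70) on SJ. Then |PD| = |D − P| = 36.50.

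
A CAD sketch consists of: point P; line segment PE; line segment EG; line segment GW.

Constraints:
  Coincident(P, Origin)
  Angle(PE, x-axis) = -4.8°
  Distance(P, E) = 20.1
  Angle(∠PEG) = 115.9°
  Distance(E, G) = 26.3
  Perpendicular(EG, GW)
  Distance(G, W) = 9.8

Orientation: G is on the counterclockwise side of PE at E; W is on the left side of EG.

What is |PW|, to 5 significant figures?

36.044

∠PEG = 115.9°, so EG runs at -4.8° + (180° − 115.9°) = 59.300° from the x-axis; with |EG| = 26.3, G = E + 26.3·(cos 59.300°, sin 59.300°) = (33.457, 20.932). The perpendicularity gives GW at right angles to EG; with |GW| = 9.8 on the left of EG, W = G + 9.8·(-0.85985, 0.51054) = (25.030, 25.936). Then |PW| = |W − P| = 36.044.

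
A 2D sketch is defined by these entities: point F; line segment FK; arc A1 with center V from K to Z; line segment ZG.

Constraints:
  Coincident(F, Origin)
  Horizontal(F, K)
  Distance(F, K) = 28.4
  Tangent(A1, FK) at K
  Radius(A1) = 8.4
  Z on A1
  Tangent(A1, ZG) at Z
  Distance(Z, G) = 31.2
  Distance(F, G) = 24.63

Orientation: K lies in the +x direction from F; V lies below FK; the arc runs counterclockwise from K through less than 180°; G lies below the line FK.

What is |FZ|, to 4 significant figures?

22.58

Checks: |VZ| = 8.400 ✓; ∠(VZ, ZG) = 90.00° ✓; |ZG| = 31.20 ✓; |FG| = 24.63 ✓.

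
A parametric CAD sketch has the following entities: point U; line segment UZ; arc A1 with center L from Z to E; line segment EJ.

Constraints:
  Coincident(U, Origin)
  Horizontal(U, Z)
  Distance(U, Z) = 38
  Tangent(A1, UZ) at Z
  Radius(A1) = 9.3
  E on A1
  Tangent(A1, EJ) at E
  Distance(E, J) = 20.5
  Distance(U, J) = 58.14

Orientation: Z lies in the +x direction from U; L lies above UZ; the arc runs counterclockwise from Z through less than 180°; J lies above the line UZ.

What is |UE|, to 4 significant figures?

47.70

Checks: |LE| = 9.300 ✓; ∠(LE, EJ) = 90.00° ✓; |EJ| = 20.50 ✓; |UJ| = 58.14 ✓.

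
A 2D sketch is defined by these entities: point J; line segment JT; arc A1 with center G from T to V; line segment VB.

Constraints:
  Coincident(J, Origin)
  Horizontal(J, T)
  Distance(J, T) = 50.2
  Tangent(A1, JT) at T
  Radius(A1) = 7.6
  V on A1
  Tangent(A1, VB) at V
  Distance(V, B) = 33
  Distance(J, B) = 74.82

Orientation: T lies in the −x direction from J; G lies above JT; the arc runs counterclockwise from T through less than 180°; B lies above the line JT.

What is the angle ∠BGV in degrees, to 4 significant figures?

77.03°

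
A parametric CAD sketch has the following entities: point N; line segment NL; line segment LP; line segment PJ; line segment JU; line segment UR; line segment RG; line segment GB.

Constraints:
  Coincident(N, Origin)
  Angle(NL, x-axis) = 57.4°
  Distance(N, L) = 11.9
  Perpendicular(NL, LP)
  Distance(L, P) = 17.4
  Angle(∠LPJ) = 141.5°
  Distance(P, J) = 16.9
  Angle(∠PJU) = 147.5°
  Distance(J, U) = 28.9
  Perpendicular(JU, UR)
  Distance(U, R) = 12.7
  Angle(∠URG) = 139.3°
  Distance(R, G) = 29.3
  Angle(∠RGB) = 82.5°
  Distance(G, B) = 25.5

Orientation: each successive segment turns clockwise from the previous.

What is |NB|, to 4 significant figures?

13.58

N is at the origin; NL runs at 57.4° with length 11.9, so L = (6.411, 10.03). NL is perpendicular to LP, so LP runs at -32.60°; with |LP| = 17.4, P = (21.07, 0.6506). ∠LPJ = 141.5° gives PJ at -71.10° from the x-axis; with |PJ| = 16.9, J = (26.54, -15.34). ∠PJU = 147.5° gives JU at -103.6° from the x-axis; with |JU| = 28.9, U = (19.75, -43.43). JU ⟂ UR, so UR runs at 166.4°; with |UR| = 12.7, R = (7.405, -40.44). ∠URG = 139.3° gives RG at 125.7° from the x-axis; with |RG| = 29.3, G = (-9.693, -16.65). ∠RGB = 82.5° gives GB at 28.20° from the x-axis; with |GB| = 25.5, B = (12.78, -4.598). Then |NB| = |B − N| = 13.58.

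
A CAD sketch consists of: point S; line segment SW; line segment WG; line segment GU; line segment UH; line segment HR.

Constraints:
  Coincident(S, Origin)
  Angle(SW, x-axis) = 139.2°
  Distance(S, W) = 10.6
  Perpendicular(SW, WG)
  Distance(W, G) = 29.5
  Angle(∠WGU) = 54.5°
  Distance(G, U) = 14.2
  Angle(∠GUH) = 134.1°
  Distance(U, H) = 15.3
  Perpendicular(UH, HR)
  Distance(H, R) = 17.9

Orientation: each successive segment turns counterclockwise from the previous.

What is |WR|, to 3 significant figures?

5.17

∠GUH = 134.1° gives UH at 40.6° from the x-axis; with |UH| = 15.3, H = (-1.54, -6.76). The perpendicularity gives HR at right angles to UH, so HR runs at 131°; with |HR| = 17.9, R = (-13.2, 6.83). Then |WR| = |R − W| = 5.17.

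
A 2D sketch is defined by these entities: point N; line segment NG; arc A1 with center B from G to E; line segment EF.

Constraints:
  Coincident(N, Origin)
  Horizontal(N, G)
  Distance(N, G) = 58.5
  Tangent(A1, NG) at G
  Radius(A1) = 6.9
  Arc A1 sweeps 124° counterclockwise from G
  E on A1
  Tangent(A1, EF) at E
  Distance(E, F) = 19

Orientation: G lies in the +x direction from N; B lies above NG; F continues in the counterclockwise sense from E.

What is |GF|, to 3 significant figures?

27.0

N is at the origin; N and G share the same y with |NG| = 58.5 and G on the +x side, so G = (58.5, 0.00). A1 meets NG tangentially, so BG is at right angles to NG, so B = G + (0, 6.9) = (58.5, 6.90). On A1, G sits at bearing -90° from B; a 124° counterclockwise sweep puts E at bearing 34°, so E = B + 6.9·(cos 34°, sin 34°) = (64.2, 10.8). A1 meets EF tangentially, so BE is at right angles to EF, so EF runs along (−sin 34°, cos 34°); with |EF| = 19.0, F = (53.6, 26.5). Then |GF| = |F − G| = 27.0.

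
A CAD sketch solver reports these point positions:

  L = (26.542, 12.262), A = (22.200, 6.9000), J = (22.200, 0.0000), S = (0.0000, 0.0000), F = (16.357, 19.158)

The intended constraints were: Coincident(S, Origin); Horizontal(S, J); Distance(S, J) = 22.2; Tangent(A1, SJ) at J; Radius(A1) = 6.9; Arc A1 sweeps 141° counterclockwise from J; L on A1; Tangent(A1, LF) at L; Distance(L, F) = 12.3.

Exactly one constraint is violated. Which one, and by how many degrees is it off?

Tangent(A1, LF) at L — off by 4.90°.

S = (0.00, 0.00) ✓; S.y = 0.00, J.y = 0.00 ✓; |SJ| = 22.20 ✓; ∠(AJ, JS) = 90.00° ✓; |AJ| = 6.900 ✓; bearing(A→L) − bearing(A→J) = 141.0° ✓; |AL| = 6.900 ✓; ∠(AL, LF) = 85.10° ✗; |LF| = 12.30 ✓.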